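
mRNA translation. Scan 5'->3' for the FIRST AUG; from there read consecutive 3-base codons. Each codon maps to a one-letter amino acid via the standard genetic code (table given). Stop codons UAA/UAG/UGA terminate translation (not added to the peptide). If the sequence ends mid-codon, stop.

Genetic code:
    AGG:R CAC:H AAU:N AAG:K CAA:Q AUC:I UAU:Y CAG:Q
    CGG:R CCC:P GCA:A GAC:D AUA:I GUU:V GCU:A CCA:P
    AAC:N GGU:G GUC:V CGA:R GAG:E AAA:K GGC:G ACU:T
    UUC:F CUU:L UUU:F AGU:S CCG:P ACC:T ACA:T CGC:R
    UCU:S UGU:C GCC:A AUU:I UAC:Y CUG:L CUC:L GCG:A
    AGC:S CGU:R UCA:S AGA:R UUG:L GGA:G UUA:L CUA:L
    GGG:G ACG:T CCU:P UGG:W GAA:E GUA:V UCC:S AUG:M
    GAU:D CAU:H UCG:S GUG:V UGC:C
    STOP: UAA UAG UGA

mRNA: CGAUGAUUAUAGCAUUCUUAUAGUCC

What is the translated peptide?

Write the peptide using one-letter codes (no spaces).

start AUG at pos 2
pos 2: AUG -> M; peptide=M
pos 5: AUU -> I; peptide=MI
pos 8: AUA -> I; peptide=MII
pos 11: GCA -> A; peptide=MIIA
pos 14: UUC -> F; peptide=MIIAF
pos 17: UUA -> L; peptide=MIIAFL
pos 20: UAG -> STOP

Answer: MIIAFL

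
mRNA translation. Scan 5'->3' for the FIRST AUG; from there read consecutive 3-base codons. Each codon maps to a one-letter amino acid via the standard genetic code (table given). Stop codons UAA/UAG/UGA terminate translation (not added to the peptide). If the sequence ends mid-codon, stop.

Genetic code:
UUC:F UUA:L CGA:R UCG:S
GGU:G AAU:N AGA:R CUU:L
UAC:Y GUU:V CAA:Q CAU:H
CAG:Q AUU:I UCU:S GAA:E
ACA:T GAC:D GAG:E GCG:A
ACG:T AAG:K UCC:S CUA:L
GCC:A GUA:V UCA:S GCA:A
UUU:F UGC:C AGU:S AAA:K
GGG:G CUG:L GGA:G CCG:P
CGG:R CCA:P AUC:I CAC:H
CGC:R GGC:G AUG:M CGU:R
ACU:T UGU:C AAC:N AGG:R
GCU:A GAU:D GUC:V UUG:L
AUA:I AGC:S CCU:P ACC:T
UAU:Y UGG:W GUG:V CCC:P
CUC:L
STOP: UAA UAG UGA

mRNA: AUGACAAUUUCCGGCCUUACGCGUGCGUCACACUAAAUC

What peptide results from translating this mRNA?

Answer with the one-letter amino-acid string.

start AUG at pos 0
pos 0: AUG -> M; peptide=M
pos 3: ACA -> T; peptide=MT
pos 6: AUU -> I; peptide=MTI
pos 9: UCC -> S; peptide=MTIS
pos 12: GGC -> G; peptide=MTISG
pos 15: CUU -> L; peptide=MTISGL
pos 18: ACG -> T; peptide=MTISGLT
pos 21: CGU -> R; peptide=MTISGLTR
pos 24: GCG -> A; peptide=MTISGLTRA
pos 27: UCA -> S; peptide=MTISGLTRAS
pos 30: CAC -> H; peptide=MTISGLTRASH
pos 33: UAA -> STOP

Answer: MTISGLTRASH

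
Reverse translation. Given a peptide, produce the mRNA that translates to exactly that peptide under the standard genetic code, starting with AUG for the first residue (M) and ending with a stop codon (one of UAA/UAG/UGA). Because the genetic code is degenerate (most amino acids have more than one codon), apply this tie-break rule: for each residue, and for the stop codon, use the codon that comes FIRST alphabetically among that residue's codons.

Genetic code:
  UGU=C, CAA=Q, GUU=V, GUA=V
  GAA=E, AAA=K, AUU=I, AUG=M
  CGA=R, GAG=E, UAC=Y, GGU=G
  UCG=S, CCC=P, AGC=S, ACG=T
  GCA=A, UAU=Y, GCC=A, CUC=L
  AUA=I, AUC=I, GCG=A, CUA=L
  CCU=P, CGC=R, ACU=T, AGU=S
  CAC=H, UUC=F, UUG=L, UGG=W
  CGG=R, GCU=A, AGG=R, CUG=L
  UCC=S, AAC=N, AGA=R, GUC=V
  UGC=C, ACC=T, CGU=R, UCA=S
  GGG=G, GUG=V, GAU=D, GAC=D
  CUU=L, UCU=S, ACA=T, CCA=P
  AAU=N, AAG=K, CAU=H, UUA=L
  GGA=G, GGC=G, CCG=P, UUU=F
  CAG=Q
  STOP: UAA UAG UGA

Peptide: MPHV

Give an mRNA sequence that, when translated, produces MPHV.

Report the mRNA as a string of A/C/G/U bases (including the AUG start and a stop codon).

Answer: mRNA: AUGCCACACGUAUAA

Derivation:
residue 1: M -> AUG (start codon)
residue 2: P codons sorted = CCA,CCC,CCG,CCU -> pick first = CCA
residue 3: H codons sorted = CAC,CAU -> pick first = CAC
residue 4: V codons sorted = GUA,GUC,GUG,GUU -> pick first = GUA
terminator: stop codons sorted = UAA,UAG,UGA -> pick first = UAA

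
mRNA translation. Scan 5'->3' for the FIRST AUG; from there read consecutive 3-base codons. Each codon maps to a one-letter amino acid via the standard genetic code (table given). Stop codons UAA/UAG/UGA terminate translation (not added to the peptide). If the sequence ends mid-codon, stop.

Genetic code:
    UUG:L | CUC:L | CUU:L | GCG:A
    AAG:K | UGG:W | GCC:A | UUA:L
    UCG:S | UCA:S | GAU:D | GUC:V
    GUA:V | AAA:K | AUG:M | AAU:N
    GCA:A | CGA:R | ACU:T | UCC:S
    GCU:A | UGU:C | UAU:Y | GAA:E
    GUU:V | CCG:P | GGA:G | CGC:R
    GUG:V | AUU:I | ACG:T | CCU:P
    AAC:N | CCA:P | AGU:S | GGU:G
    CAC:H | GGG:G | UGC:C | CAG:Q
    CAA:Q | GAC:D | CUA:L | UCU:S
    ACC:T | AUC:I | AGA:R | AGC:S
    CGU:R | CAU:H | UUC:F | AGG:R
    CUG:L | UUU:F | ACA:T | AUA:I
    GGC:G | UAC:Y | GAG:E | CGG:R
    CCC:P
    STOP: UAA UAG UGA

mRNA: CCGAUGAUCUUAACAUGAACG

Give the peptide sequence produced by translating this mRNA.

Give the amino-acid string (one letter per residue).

Answer: MILT

Derivation:
start AUG at pos 3
pos 3: AUG -> M; peptide=M
pos 6: AUC -> I; peptide=MI
pos 9: UUA -> L; peptide=MIL
pos 12: ACA -> T; peptide=MILT
pos 15: UGA -> STOP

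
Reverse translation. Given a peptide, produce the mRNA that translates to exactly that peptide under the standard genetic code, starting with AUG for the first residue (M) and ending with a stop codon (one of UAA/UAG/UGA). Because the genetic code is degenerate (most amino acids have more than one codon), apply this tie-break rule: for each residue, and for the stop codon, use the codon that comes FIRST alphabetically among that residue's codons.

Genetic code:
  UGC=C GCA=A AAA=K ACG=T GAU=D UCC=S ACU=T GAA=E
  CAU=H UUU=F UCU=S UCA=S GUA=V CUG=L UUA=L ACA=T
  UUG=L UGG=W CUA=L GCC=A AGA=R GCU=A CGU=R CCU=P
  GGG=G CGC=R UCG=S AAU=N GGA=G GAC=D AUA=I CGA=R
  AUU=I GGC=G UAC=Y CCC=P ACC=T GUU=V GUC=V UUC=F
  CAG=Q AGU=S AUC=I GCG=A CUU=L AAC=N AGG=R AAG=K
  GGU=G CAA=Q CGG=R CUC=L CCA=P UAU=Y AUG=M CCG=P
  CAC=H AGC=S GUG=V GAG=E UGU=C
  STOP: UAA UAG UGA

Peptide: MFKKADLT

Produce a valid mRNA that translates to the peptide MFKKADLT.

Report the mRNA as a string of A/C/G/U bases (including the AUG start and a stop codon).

Answer: mRNA: AUGUUCAAAAAAGCAGACCUAACAUAA

Derivation:
residue 1: M -> AUG (start codon)
residue 2: F codons sorted = UUC,UUU -> pick first = UUC
residue 3: K codons sorted = AAA,AAG -> pick first = AAA
residue 4: K codons sorted = AAA,AAG -> pick first = AAA
residue 5: A codons sorted = GCA,GCC,GCG,GCU -> pick first = GCA
residue 6: D codons sorted = GAC,GAU -> pick first = GAC
residue 7: L codons sorted = CUA,CUC,CUG,CUU,UUA,UUG -> pick first = CUA
residue 8: T codons sorted = ACA,ACC,ACG,ACU -> pick first = ACA
terminator: stop codons sorted = UAA,UAG,UGA -> pick first = UAA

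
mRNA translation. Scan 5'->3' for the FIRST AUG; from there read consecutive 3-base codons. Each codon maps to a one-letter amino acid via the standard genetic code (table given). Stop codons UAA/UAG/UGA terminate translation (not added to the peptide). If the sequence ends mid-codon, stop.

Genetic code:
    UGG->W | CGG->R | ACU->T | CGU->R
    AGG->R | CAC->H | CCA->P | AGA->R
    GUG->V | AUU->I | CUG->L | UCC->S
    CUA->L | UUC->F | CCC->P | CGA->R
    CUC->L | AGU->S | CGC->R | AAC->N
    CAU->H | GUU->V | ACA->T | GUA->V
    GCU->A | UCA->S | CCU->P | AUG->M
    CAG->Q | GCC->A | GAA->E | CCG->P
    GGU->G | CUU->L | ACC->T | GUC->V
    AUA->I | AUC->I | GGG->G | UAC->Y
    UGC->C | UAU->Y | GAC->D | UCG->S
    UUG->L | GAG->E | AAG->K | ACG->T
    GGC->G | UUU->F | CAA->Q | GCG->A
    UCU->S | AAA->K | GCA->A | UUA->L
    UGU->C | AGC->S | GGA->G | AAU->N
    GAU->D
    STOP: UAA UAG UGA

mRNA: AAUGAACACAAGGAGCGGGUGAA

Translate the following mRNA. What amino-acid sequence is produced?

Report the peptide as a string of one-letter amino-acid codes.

Answer: MNTRSG

Derivation:
start AUG at pos 1
pos 1: AUG -> M; peptide=M
pos 4: AAC -> N; peptide=MN
pos 7: ACA -> T; peptide=MNT
pos 10: AGG -> R; peptide=MNTR
pos 13: AGC -> S; peptide=MNTRS
pos 16: GGG -> G; peptide=MNTRSG
pos 19: UGA -> STOP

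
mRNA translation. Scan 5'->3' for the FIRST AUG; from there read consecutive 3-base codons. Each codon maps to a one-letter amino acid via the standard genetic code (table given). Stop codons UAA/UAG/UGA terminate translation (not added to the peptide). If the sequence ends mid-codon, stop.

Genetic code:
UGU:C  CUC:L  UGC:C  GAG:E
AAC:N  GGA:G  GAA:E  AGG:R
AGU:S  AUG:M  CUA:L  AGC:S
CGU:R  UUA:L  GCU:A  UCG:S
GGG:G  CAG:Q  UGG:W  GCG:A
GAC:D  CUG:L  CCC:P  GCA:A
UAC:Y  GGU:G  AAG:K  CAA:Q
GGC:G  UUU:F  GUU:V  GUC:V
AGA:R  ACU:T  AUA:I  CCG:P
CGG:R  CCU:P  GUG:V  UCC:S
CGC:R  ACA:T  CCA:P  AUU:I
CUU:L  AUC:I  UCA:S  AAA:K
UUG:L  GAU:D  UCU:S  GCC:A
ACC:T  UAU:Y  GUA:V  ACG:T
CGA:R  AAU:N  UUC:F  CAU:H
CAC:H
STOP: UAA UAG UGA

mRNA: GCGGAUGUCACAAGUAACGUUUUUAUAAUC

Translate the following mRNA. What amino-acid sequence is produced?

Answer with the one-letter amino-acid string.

start AUG at pos 4
pos 4: AUG -> M; peptide=M
pos 7: UCA -> S; peptide=MS
pos 10: CAA -> Q; peptide=MSQ
pos 13: GUA -> V; peptide=MSQV
pos 16: ACG -> T; peptide=MSQVT
pos 19: UUU -> F; peptide=MSQVTF
pos 22: UUA -> L; peptide=MSQVTFL
pos 25: UAA -> STOP

Answer: MSQVTFL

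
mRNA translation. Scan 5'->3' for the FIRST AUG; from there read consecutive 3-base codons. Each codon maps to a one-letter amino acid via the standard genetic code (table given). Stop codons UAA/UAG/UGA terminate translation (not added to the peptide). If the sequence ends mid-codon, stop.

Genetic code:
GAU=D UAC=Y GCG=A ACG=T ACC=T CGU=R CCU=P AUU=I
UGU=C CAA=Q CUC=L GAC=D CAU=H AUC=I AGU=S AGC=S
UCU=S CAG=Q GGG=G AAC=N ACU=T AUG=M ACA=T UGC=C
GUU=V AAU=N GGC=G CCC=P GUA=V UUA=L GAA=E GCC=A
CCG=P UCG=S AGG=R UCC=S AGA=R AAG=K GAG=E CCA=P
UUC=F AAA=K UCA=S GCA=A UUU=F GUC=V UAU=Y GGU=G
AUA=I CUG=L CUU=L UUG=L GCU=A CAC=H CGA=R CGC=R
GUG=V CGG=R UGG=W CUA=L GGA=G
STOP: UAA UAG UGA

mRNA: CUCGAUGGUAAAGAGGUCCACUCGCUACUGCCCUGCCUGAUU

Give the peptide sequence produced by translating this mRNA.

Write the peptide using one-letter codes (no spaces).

start AUG at pos 4
pos 4: AUG -> M; peptide=M
pos 7: GUA -> V; peptide=MV
pos 10: AAG -> K; peptide=MVK
pos 13: AGG -> R; peptide=MVKR
pos 16: UCC -> S; peptide=MVKRS
pos 19: ACU -> T; peptide=MVKRST
pos 22: CGC -> R; peptide=MVKRSTR
pos 25: UAC -> Y; peptide=MVKRSTRY
pos 28: UGC -> C; peptide=MVKRSTRYC
pos 31: CCU -> P; peptide=MVKRSTRYCP
pos 34: GCC -> A; peptide=MVKRSTRYCPA
pos 37: UGA -> STOP

Answer: MVKRSTRYCPA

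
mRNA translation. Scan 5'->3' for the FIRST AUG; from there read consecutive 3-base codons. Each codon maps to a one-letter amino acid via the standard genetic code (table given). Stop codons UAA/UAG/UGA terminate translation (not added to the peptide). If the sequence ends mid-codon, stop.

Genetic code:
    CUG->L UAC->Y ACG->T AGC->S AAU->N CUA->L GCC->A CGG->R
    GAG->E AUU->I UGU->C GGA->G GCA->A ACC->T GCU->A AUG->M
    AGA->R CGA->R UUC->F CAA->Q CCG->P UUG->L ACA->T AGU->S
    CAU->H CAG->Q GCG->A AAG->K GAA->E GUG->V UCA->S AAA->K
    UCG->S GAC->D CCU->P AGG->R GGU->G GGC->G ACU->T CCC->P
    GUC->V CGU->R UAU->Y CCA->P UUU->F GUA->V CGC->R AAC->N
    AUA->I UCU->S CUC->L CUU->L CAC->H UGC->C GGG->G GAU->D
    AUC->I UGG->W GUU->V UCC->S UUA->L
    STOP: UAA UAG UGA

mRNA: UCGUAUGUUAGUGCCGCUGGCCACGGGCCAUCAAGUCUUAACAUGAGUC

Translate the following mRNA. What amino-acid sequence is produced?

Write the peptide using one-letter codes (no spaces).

start AUG at pos 4
pos 4: AUG -> M; peptide=M
pos 7: UUA -> L; peptide=ML
pos 10: GUG -> V; peptide=MLV
pos 13: CCG -> P; peptide=MLVP
pos 16: CUG -> L; peptide=MLVPL
pos 19: GCC -> A; peptide=MLVPLA
pos 22: ACG -> T; peptide=MLVPLAT
pos 25: GGC -> G; peptide=MLVPLATG
pos 28: CAU -> H; peptide=MLVPLATGH
pos 31: CAA -> Q; peptide=MLVPLATGHQ
pos 34: GUC -> V; peptide=MLVPLATGHQV
pos 37: UUA -> L; peptide=MLVPLATGHQVL
pos 40: ACA -> T; peptide=MLVPLATGHQVLT
pos 43: UGA -> STOP

Answer: MLVPLATGHQVLT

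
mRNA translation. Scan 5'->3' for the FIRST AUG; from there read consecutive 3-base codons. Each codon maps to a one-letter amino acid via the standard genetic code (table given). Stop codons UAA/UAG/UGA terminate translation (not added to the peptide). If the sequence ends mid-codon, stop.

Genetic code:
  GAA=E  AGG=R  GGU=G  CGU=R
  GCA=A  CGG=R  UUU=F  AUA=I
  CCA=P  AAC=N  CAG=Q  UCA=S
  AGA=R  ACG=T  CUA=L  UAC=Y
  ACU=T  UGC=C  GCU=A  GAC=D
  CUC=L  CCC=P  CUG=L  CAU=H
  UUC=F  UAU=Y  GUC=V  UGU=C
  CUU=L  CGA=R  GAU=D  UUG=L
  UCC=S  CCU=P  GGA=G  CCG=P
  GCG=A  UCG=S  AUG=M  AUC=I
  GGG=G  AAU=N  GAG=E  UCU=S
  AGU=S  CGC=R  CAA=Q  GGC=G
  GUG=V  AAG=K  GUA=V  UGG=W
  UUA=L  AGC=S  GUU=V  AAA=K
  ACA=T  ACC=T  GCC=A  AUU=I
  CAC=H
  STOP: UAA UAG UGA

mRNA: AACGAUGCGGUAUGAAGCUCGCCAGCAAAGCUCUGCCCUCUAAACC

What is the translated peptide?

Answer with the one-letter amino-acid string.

start AUG at pos 4
pos 4: AUG -> M; peptide=M
pos 7: CGG -> R; peptide=MR
pos 10: UAU -> Y; peptide=MRY
pos 13: GAA -> E; peptide=MRYE
pos 16: GCU -> A; peptide=MRYEA
pos 19: CGC -> R; peptide=MRYEAR
pos 22: CAG -> Q; peptide=MRYEARQ
pos 25: CAA -> Q; peptide=MRYEARQQ
pos 28: AGC -> S; peptide=MRYEARQQS
pos 31: UCU -> S; peptide=MRYEARQQSS
pos 34: GCC -> A; peptide=MRYEARQQSSA
pos 37: CUC -> L; peptide=MRYEARQQSSAL
pos 40: UAA -> STOP

Answer: MRYEARQQSSAL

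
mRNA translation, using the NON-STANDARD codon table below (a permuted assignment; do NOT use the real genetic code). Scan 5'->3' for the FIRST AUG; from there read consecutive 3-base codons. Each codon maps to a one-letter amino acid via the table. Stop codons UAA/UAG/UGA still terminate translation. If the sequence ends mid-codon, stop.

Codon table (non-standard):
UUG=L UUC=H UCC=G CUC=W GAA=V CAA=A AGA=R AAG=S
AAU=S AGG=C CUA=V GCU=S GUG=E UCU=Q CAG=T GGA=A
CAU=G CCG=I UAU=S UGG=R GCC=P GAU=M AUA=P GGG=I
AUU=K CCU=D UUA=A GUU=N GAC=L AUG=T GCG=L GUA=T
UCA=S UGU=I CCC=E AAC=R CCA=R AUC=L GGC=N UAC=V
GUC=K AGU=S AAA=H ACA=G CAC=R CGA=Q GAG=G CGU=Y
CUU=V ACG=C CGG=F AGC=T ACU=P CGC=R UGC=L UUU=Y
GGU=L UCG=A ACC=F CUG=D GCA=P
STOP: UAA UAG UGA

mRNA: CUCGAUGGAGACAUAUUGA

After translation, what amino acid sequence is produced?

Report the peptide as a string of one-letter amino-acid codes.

start AUG at pos 4
pos 4: AUG -> T; peptide=T
pos 7: GAG -> G; peptide=TG
pos 10: ACA -> G; peptide=TGG
pos 13: UAU -> S; peptide=TGGS
pos 16: UGA -> STOP

Answer: TGGS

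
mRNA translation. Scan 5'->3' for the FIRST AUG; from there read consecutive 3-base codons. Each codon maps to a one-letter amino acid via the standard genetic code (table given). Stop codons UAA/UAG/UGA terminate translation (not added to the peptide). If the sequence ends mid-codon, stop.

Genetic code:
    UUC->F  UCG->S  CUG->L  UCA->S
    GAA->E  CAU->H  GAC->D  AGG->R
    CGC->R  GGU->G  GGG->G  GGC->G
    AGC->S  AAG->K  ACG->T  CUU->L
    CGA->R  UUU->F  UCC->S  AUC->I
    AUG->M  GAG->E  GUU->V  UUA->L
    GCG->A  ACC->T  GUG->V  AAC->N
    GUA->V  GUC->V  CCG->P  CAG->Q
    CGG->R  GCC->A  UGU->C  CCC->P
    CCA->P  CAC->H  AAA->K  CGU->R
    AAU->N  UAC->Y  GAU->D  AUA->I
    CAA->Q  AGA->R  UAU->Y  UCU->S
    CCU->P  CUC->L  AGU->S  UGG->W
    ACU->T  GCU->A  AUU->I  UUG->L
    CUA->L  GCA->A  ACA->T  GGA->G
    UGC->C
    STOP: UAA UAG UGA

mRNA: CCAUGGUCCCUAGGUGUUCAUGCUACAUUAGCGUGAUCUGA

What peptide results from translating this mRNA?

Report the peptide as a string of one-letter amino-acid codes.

start AUG at pos 2
pos 2: AUG -> M; peptide=M
pos 5: GUC -> V; peptide=MV
pos 8: CCU -> P; peptide=MVP
pos 11: AGG -> R; peptide=MVPR
pos 14: UGU -> C; peptide=MVPRC
pos 17: UCA -> S; peptide=MVPRCS
pos 20: UGC -> C; peptide=MVPRCSC
pos 23: UAC -> Y; peptide=MVPRCSCY
pos 26: AUU -> I; peptide=MVPRCSCYI
pos 29: AGC -> S; peptide=MVPRCSCYIS
pos 32: GUG -> V; peptide=MVPRCSCYISV
pos 35: AUC -> I; peptide=MVPRCSCYISVI
pos 38: UGA -> STOP

Answer: MVPRCSCYISVI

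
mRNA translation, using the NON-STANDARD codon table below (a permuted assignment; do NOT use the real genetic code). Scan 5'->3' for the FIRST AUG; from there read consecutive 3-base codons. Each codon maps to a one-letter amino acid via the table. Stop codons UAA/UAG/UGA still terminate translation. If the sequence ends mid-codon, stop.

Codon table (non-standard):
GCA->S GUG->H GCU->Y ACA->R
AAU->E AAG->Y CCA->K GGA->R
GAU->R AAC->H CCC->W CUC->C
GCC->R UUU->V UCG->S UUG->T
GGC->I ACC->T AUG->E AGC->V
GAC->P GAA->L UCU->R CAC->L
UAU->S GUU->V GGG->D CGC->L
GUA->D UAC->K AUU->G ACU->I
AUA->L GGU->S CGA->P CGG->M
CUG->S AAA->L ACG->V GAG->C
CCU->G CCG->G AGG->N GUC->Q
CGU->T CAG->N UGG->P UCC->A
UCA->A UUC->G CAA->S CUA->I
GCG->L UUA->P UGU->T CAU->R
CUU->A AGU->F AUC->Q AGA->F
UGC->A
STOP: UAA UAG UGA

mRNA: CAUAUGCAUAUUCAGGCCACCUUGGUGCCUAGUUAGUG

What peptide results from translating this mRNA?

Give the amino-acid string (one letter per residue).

Answer: ERGNRTTHGF

Derivation:
start AUG at pos 3
pos 3: AUG -> E; peptide=E
pos 6: CAU -> R; peptide=ER
pos 9: AUU -> G; peptide=ERG
pos 12: CAG -> N; peptide=ERGN
pos 15: GCC -> R; peptide=ERGNR
pos 18: ACC -> T; peptide=ERGNRT
pos 21: UUG -> T; peptide=ERGNRTT
pos 24: GUG -> H; peptide=ERGNRTTH
pos 27: CCU -> G; peptide=ERGNRTTHG
pos 30: AGU -> F; peptide=ERGNRTTHGF
pos 33: UAG -> STOP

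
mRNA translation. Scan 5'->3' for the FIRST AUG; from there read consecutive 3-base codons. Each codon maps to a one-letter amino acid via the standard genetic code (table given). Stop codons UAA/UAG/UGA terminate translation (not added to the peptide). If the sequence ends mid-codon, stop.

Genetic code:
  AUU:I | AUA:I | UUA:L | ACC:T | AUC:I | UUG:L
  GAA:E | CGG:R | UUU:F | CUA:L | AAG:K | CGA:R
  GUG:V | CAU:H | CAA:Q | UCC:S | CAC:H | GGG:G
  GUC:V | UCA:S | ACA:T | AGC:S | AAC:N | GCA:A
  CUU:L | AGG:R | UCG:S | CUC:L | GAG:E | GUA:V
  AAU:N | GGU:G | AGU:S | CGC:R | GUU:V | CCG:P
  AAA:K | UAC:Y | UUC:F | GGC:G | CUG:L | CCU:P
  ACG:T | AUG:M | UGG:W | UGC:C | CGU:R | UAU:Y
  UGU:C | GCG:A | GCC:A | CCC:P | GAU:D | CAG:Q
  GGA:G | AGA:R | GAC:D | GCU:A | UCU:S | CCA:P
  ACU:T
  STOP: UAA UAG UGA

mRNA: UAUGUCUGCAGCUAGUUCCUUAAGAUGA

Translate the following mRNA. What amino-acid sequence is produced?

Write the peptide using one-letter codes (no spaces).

Answer: MSAASSLR

Derivation:
start AUG at pos 1
pos 1: AUG -> M; peptide=M
pos 4: UCU -> S; peptide=MS
pos 7: GCA -> A; peptide=MSA
pos 10: GCU -> A; peptide=MSAA
pos 13: AGU -> S; peptide=MSAAS
pos 16: UCC -> S; peptide=MSAASS
pos 19: UUA -> L; peptide=MSAASSL
pos 22: AGA -> R; peptide=MSAASSLR
pos 25: UGA -> STOP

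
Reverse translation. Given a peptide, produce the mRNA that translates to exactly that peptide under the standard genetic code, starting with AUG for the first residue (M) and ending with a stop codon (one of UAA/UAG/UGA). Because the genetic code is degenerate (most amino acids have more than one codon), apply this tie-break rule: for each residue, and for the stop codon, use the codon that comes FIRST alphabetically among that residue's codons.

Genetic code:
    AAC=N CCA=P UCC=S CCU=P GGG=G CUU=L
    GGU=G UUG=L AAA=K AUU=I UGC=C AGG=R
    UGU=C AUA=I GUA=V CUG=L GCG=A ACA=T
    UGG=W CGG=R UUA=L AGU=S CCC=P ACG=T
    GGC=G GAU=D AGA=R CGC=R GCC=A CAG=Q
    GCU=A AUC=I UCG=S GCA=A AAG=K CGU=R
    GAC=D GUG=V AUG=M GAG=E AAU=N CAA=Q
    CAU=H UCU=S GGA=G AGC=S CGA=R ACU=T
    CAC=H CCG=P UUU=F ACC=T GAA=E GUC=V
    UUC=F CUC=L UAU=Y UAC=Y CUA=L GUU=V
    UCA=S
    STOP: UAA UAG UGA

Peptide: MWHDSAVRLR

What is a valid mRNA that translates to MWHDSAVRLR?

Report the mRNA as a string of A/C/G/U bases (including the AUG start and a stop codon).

residue 1: M -> AUG (start codon)
residue 2: W -> UGG (only codon)
residue 3: H codons sorted = CAC,CAU -> pick first = CAC
residue 4: D codons sorted = GAC,GAU -> pick first = GAC
residue 5: S codons sorted = AGC,AGU,UCA,UCC,UCG,UCU -> pick first = AGC
residue 6: A codons sorted = GCA,GCC,GCG,GCU -> pick first = GCA
residue 7: V codons sorted = GUA,GUC,GUG,GUU -> pick first = GUA
residue 8: R codons sorted = AGA,AGG,CGA,CGC,CGG,CGU -> pick first = AGA
residue 9: L codons sorted = CUA,CUC,CUG,CUU,UUA,UUG -> pick first = CUA
residue 10: R codons sorted = AGA,AGG,CGA,CGC,CGG,CGU -> pick first = AGA
terminator: stop codons sorted = UAA,UAG,UGA -> pick first = UAA

Answer: mRNA: AUGUGGCACGACAGCGCAGUAAGACUAAGAUAA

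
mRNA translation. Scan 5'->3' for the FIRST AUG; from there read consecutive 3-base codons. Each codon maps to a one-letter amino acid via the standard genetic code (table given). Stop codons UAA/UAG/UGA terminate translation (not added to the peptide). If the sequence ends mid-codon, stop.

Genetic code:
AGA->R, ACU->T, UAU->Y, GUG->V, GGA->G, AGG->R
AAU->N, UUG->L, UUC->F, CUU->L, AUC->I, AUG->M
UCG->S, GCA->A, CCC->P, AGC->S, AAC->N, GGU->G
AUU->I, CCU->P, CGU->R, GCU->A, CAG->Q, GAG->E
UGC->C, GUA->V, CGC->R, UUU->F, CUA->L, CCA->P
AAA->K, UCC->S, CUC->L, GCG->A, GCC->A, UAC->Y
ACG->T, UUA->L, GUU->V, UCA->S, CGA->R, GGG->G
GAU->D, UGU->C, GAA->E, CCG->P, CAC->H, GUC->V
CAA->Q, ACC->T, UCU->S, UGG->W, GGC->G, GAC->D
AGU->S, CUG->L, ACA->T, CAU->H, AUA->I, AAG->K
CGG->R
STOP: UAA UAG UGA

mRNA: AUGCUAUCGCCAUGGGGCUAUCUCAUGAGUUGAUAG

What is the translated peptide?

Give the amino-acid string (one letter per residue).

start AUG at pos 0
pos 0: AUG -> M; peptide=M
pos 3: CUA -> L; peptide=ML
pos 6: UCG -> S; peptide=MLS
pos 9: CCA -> P; peptide=MLSP
pos 12: UGG -> W; peptide=MLSPW
pos 15: GGC -> G; peptide=MLSPWG
pos 18: UAU -> Y; peptide=MLSPWGY
pos 21: CUC -> L; peptide=MLSPWGYL
pos 24: AUG -> M; peptide=MLSPWGYLM
pos 27: AGU -> S; peptide=MLSPWGYLMS
pos 30: UGA -> STOP

Answer: MLSPWGYLMS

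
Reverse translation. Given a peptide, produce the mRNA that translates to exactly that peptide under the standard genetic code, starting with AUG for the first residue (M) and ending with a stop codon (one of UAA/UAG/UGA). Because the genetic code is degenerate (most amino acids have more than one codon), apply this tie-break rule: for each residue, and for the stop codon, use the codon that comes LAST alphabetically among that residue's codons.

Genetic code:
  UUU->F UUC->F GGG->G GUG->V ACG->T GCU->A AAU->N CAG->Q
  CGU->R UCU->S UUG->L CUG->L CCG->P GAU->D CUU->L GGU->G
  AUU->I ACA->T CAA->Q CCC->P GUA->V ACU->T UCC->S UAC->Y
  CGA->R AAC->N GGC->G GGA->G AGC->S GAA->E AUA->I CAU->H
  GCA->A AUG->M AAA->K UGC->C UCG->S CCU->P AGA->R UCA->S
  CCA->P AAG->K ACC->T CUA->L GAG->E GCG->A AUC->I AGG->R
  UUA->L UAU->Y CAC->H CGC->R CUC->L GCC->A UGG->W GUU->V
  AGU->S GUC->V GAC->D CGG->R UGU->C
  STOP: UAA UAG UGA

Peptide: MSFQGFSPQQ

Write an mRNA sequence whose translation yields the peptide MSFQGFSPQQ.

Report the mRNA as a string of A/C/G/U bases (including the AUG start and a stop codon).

Answer: mRNA: AUGUCUUUUCAGGGUUUUUCUCCUCAGCAGUGA

Derivation:
residue 1: M -> AUG (start codon)
residue 2: S codons sorted = AGC,AGU,UCA,UCC,UCG,UCU -> pick last = UCU
residue 3: F codons sorted = UUC,UUU -> pick last = UUU
residue 4: Q codons sorted = CAA,CAG -> pick last = CAG
residue 5: G codons sorted = GGA,GGC,GGG,GGU -> pick last = GGU
residue 6: F codons sorted = UUC,UUU -> pick last = UUU
residue 7: S codons sorted = AGC,AGU,UCA,UCC,UCG,UCU -> pick last = UCU
residue 8: P codons sorted = CCA,CCC,CCG,CCU -> pick last = CCU
residue 9: Q codons sorted = CAA,CAG -> pick last = CAG
residue 10: Q codons sorted = CAA,CAG -> pick last = CAG
terminator: stop codons sorted = UAA,UAG,UGA -> pick last = UGA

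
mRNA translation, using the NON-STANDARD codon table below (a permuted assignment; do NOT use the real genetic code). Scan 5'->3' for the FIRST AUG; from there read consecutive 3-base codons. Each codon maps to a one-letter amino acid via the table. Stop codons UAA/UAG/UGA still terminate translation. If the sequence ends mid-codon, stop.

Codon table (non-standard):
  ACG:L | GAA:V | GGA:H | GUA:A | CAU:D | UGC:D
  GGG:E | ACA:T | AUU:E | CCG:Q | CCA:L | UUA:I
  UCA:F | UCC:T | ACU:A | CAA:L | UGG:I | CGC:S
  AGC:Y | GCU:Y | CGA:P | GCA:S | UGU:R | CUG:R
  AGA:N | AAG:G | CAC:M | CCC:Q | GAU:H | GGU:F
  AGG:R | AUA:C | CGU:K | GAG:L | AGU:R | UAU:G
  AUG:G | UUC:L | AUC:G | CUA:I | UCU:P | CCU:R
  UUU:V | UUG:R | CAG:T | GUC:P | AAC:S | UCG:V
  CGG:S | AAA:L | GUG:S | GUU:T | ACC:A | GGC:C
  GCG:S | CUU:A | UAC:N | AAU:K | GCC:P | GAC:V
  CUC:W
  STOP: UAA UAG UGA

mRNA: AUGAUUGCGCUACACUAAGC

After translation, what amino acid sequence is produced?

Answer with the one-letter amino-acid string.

Answer: GESIM

Derivation:
start AUG at pos 0
pos 0: AUG -> G; peptide=G
pos 3: AUU -> E; peptide=GE
pos 6: GCG -> S; peptide=GES
pos 9: CUA -> I; peptide=GESI
pos 12: CAC -> M; peptide=GESIM
pos 15: UAA -> STOP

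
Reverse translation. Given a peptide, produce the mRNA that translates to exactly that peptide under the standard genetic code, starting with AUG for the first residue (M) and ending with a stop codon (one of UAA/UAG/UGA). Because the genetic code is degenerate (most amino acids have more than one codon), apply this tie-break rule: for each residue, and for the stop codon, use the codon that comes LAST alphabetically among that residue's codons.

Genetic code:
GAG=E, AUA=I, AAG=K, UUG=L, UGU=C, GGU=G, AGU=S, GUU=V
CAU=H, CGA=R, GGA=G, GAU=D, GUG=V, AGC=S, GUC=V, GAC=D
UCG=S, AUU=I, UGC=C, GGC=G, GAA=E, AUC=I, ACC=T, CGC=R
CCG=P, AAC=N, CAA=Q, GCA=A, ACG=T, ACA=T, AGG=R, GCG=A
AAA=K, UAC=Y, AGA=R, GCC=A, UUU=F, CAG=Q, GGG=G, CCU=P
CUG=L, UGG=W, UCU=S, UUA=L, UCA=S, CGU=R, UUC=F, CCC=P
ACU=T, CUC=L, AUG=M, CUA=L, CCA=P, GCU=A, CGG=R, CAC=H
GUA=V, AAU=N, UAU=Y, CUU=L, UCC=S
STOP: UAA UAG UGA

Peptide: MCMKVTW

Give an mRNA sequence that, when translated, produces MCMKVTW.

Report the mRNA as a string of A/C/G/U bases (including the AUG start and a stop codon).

Answer: mRNA: AUGUGUAUGAAGGUUACUUGGUGA

Derivation:
residue 1: M -> AUG (start codon)
residue 2: C codons sorted = UGC,UGU -> pick last = UGU
residue 3: M -> AUG (only codon)
residue 4: K codons sorted = AAA,AAG -> pick last = AAG
residue 5: V codons sorted = GUA,GUC,GUG,GUU -> pick last = GUU
residue 6: T codons sorted = ACA,ACC,ACG,ACU -> pick last = ACU
residue 7: W -> UGG (only codon)
terminator: stop codons sorted = UAA,UAG,UGA -> pick last = UGA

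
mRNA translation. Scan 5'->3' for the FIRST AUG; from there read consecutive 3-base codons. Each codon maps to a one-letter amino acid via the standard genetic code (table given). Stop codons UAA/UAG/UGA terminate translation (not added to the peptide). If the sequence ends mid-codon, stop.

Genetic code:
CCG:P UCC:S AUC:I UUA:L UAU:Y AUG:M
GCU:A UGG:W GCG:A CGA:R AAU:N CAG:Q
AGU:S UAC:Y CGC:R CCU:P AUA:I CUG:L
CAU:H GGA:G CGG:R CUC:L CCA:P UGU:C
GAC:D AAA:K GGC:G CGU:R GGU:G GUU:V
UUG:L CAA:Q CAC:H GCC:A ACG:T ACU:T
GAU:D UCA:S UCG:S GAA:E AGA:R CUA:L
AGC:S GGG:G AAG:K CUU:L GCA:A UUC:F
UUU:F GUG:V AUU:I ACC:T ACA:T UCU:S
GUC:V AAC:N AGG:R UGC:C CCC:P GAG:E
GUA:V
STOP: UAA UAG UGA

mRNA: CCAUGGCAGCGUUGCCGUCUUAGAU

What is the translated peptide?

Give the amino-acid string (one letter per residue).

start AUG at pos 2
pos 2: AUG -> M; peptide=M
pos 5: GCA -> A; peptide=MA
pos 8: GCG -> A; peptide=MAA
pos 11: UUG -> L; peptide=MAAL
pos 14: CCG -> P; peptide=MAALP
pos 17: UCU -> S; peptide=MAALPS
pos 20: UAG -> STOP

Answer: MAALPS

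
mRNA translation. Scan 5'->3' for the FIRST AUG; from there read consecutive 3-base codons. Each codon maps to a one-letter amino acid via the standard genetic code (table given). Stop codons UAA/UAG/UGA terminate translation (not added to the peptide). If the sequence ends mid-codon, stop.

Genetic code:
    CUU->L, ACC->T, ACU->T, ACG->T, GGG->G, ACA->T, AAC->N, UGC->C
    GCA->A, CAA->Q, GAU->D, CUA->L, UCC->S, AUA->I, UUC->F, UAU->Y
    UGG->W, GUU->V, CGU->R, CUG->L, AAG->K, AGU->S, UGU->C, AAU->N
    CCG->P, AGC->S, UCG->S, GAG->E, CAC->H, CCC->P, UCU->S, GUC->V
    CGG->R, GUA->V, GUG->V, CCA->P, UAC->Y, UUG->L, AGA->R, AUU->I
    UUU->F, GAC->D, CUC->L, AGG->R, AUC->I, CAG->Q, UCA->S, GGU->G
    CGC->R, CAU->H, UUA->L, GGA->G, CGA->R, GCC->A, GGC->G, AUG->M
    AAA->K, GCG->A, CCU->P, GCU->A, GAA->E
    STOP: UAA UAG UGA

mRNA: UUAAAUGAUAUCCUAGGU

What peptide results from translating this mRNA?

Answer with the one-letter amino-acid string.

Answer: MIS

Derivation:
start AUG at pos 4
pos 4: AUG -> M; peptide=M
pos 7: AUA -> I; peptide=MI
pos 10: UCC -> S; peptide=MIS
pos 13: UAG -> STOP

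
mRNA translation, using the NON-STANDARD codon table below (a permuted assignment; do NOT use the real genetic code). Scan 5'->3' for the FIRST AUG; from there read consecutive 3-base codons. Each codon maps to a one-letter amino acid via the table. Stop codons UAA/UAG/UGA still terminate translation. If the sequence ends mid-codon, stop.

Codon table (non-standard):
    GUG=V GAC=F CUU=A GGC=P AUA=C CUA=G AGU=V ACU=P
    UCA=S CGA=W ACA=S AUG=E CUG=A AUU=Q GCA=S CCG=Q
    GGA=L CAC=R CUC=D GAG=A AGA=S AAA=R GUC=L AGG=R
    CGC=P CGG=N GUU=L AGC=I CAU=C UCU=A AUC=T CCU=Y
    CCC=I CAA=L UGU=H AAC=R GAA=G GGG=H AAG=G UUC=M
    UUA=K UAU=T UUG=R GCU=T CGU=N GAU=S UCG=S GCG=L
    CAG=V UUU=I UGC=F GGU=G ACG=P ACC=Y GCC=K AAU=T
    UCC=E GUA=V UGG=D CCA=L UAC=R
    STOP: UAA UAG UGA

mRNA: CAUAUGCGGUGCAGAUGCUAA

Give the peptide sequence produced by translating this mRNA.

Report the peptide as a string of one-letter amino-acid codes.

start AUG at pos 3
pos 3: AUG -> E; peptide=E
pos 6: CGG -> N; peptide=EN
pos 9: UGC -> F; peptide=ENF
pos 12: AGA -> S; peptide=ENFS
pos 15: UGC -> F; peptide=ENFSF
pos 18: UAA -> STOP

Answer: ENFSF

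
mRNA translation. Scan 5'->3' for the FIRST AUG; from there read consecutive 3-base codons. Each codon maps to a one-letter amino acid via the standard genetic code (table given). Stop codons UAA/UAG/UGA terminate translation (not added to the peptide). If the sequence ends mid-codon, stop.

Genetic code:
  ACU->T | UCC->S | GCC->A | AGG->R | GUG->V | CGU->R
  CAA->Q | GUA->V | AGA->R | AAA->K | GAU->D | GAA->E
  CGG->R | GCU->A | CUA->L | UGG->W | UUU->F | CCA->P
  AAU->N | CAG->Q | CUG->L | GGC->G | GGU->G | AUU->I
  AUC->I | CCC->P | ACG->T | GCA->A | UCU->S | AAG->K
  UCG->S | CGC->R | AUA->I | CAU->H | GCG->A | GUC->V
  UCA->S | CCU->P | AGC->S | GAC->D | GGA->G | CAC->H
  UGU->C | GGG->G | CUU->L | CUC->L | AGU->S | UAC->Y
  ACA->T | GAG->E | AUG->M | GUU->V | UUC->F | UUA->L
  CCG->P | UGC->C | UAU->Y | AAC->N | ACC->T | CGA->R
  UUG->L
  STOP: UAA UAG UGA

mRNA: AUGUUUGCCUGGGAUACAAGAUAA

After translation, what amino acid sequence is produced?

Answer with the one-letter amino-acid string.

Answer: MFAWDTR

Derivation:
start AUG at pos 0
pos 0: AUG -> M; peptide=M
pos 3: UUU -> F; peptide=MF
pos 6: GCC -> A; peptide=MFA
pos 9: UGG -> W; peptide=MFAW
pos 12: GAU -> D; peptide=MFAWD
pos 15: ACA -> T; peptide=MFAWDT
pos 18: AGA -> R; peptide=MFAWDTR
pos 21: UAA -> STOP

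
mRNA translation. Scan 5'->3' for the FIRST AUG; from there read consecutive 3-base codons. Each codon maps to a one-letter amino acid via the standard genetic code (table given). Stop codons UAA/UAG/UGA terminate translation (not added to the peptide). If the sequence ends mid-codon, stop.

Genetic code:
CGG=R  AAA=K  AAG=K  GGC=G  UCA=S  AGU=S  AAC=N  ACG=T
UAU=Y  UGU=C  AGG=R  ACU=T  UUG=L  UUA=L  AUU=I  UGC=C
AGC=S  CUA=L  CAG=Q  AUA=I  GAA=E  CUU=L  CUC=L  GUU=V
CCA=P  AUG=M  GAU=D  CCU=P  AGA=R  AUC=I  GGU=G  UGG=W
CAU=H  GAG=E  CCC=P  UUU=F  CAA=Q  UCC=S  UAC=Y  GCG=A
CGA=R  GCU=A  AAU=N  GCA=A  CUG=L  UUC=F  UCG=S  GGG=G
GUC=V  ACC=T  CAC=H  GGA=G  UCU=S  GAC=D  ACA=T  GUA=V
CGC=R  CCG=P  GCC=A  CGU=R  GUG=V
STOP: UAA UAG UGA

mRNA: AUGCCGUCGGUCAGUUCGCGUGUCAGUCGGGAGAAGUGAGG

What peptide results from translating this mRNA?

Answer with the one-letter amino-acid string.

Answer: MPSVSSRVSREK

Derivation:
start AUG at pos 0
pos 0: AUG -> M; peptide=M
pos 3: CCG -> P; peptide=MP
pos 6: UCG -> S; peptide=MPS
pos 9: GUC -> V; peptide=MPSV
pos 12: AGU -> S; peptide=MPSVS
pos 15: UCG -> S; peptide=MPSVSS
pos 18: CGU -> R; peptide=MPSVSSR
pos 21: GUC -> V; peptide=MPSVSSRV
pos 24: AGU -> S; peptide=MPSVSSRVS
pos 27: CGG -> R; peptide=MPSVSSRVSR
pos 30: GAG -> E; peptide=MPSVSSRVSRE
pos 33: AAG -> K; peptide=MPSVSSRVSREK
pos 36: UGA -> STOP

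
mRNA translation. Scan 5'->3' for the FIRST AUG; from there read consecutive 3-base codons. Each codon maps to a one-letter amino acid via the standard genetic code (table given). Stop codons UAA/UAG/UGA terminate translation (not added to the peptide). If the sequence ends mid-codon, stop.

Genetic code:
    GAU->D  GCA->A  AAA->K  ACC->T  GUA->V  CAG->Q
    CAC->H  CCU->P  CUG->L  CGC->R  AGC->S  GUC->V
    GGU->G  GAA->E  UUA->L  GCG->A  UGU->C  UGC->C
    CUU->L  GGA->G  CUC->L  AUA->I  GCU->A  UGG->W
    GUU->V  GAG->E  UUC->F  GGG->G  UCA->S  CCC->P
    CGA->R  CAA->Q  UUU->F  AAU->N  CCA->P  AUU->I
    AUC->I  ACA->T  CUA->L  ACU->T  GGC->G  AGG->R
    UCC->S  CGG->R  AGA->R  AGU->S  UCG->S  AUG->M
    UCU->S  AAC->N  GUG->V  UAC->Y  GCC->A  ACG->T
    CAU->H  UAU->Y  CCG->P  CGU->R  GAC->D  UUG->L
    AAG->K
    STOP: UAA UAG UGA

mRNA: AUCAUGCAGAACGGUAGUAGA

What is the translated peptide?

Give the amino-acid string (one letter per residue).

start AUG at pos 3
pos 3: AUG -> M; peptide=M
pos 6: CAG -> Q; peptide=MQ
pos 9: AAC -> N; peptide=MQN
pos 12: GGU -> G; peptide=MQNG
pos 15: AGU -> S; peptide=MQNGS
pos 18: AGA -> R; peptide=MQNGSR
pos 21: only 0 nt remain (<3), stop (end of mRNA)

Answer: MQNGSR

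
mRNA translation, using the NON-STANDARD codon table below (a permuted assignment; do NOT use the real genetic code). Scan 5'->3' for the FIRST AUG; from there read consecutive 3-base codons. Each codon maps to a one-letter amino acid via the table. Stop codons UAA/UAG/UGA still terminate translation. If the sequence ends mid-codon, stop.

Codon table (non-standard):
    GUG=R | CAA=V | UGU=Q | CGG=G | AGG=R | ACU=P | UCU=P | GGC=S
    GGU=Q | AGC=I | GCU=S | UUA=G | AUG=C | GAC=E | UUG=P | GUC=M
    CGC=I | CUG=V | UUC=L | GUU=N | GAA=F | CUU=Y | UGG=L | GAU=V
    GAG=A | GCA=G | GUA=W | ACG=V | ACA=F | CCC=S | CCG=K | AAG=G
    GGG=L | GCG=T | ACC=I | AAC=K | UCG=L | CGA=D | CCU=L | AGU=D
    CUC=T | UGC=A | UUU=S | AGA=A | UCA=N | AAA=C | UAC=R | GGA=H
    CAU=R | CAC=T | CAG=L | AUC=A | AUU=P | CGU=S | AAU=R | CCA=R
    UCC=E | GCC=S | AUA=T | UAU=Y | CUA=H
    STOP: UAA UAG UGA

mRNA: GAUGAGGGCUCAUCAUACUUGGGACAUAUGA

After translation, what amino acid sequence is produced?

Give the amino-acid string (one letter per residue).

Answer: CRSRRPLET

Derivation:
start AUG at pos 1
pos 1: AUG -> C; peptide=C
pos 4: AGG -> R; peptide=CR
pos 7: GCU -> S; peptide=CRS
pos 10: CAU -> R; peptide=CRSR
pos 13: CAU -> R; peptide=CRSRR
pos 16: ACU -> P; peptide=CRSRRP
pos 19: UGG -> L; peptide=CRSRRPL
pos 22: GAC -> E; peptide=CRSRRPLE
pos 25: AUA -> T; peptide=CRSRRPLET
pos 28: UGA -> STOP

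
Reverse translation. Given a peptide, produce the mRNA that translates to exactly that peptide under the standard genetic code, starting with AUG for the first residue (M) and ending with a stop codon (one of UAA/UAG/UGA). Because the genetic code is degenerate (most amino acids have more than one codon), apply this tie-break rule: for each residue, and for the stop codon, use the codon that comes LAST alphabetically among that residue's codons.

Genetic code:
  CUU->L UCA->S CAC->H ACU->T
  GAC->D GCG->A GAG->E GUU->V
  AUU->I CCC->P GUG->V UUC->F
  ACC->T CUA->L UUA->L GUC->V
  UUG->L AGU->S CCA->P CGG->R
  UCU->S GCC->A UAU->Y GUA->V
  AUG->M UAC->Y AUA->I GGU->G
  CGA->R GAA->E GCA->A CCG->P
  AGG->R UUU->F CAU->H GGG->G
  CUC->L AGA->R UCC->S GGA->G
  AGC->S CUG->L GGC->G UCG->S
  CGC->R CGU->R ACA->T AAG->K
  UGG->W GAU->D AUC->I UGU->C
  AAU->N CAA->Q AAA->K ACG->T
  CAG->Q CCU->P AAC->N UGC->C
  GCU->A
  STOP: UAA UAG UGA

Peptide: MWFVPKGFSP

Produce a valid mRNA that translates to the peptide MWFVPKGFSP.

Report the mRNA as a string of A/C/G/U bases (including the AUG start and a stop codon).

Answer: mRNA: AUGUGGUUUGUUCCUAAGGGUUUUUCUCCUUGA

Derivation:
residue 1: M -> AUG (start codon)
residue 2: W -> UGG (only codon)
residue 3: F codons sorted = UUC,UUU -> pick last = UUU
residue 4: V codons sorted = GUA,GUC,GUG,GUU -> pick last = GUU
residue 5: P codons sorted = CCA,CCC,CCG,CCU -> pick last = CCU
residue 6: K codons sorted = AAA,AAG -> pick last = AAG
residue 7: G codons sorted = GGA,GGC,GGG,GGU -> pick last = GGU
residue 8: F codons sorted = UUC,UUU -> pick last = UUU
residue 9: S codons sorted = AGC,AGU,UCA,UCC,UCG,UCU -> pick last = UCU
residue 10: P codons sorted = CCA,CCC,CCG,CCU -> pick last = CCU
terminator: stop codons sorted = UAA,UAG,UGA -> pick last = UGA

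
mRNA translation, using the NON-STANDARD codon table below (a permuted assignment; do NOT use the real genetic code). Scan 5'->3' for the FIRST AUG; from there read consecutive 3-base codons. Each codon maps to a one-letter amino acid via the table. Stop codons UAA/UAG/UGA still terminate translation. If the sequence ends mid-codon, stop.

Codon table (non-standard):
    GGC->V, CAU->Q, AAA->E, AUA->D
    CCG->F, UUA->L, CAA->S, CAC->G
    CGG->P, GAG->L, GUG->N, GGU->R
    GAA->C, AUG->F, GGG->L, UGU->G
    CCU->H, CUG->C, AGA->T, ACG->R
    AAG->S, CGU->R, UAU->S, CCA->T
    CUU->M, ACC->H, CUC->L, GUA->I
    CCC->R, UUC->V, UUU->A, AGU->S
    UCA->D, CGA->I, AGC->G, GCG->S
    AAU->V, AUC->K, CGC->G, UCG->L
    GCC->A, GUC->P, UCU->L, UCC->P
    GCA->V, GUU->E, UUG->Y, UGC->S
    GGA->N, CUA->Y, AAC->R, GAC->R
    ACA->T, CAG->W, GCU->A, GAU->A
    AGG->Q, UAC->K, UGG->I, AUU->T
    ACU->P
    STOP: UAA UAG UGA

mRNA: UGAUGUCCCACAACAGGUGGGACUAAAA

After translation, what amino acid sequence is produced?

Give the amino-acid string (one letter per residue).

start AUG at pos 2
pos 2: AUG -> F; peptide=F
pos 5: UCC -> P; peptide=FP
pos 8: CAC -> G; peptide=FPG
pos 11: AAC -> R; peptide=FPGR
pos 14: AGG -> Q; peptide=FPGRQ
pos 17: UGG -> I; peptide=FPGRQI
pos 20: GAC -> R; peptide=FPGRQIR
pos 23: UAA -> STOP

Answer: FPGRQIR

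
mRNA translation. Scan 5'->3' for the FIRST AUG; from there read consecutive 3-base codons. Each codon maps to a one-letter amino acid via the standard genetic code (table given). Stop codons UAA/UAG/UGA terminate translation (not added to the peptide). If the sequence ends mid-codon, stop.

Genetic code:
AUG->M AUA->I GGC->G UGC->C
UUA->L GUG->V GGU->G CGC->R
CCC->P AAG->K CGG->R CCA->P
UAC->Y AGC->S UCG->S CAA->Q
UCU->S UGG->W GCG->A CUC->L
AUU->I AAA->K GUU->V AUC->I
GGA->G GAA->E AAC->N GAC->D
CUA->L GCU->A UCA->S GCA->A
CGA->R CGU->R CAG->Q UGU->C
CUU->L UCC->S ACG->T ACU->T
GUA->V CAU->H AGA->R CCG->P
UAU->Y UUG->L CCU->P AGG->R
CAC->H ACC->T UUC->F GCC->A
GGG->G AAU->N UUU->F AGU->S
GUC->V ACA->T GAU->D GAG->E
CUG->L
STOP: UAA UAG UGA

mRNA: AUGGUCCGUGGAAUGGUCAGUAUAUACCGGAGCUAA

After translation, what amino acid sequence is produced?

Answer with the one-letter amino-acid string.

Answer: MVRGMVSIYRS

Derivation:
start AUG at pos 0
pos 0: AUG -> M; peptide=M
pos 3: GUC -> V; peptide=MV
pos 6: CGU -> R; peptide=MVR
pos 9: GGA -> G; peptide=MVRG
pos 12: AUG -> M; peptide=MVRGM
pos 15: GUC -> V; peptide=MVRGMV
pos 18: AGU -> S; peptide=MVRGMVS
pos 21: AUA -> I; peptide=MVRGMVSI
pos 24: UAC -> Y; peptide=MVRGMVSIY
pos 27: CGG -> R; peptide=MVRGMVSIYR
pos 30: AGC -> S; peptide=MVRGMVSIYRS
pos 33: UAA -> STOP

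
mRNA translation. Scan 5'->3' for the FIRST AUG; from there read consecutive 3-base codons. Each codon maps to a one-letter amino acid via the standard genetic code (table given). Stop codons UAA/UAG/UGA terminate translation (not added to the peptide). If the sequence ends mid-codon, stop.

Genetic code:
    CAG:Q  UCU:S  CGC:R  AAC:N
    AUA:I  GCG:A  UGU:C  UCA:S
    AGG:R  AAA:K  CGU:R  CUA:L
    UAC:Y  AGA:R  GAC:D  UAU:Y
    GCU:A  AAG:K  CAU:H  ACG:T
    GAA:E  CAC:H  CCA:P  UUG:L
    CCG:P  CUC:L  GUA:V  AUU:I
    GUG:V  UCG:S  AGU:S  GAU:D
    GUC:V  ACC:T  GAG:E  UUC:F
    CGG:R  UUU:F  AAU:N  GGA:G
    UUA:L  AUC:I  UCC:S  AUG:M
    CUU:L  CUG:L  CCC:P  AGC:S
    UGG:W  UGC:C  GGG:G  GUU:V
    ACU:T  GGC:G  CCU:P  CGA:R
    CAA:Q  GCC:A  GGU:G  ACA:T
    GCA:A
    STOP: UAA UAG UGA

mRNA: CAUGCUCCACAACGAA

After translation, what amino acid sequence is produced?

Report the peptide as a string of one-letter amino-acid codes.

start AUG at pos 1
pos 1: AUG -> M; peptide=M
pos 4: CUC -> L; peptide=ML
pos 7: CAC -> H; peptide=MLH
pos 10: AAC -> N; peptide=MLHN
pos 13: GAA -> E; peptide=MLHNE
pos 16: only 0 nt remain (<3), stop (end of mRNA)

Answer: MLHNE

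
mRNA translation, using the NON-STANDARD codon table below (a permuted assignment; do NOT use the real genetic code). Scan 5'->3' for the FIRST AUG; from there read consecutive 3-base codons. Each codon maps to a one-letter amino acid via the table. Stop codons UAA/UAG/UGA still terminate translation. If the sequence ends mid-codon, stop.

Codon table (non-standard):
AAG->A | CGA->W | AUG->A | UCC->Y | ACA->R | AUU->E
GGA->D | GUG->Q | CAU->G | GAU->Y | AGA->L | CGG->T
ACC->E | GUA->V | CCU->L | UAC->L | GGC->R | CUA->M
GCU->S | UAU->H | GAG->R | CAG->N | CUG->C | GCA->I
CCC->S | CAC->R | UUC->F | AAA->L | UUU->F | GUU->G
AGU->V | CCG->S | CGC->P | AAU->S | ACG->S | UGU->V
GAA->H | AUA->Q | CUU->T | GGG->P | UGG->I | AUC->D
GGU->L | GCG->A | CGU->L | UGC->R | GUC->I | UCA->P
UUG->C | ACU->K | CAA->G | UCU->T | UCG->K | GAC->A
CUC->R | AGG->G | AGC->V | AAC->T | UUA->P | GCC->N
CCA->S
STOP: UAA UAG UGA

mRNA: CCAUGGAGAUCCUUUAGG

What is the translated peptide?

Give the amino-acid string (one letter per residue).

Answer: ARDT

Derivation:
start AUG at pos 2
pos 2: AUG -> A; peptide=A
pos 5: GAG -> R; peptide=AR
pos 8: AUC -> D; peptide=ARD
pos 11: CUU -> T; peptide=ARDT
pos 14: UAG -> STOP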